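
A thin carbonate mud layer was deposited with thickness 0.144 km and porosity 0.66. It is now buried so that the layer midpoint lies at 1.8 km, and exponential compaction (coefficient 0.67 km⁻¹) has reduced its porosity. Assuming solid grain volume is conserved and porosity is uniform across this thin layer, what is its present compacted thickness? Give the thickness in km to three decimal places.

Porosity at 1.8 km: n = 0.66·exp(−0.67×1.8) = 0.1976
Solid-volume conservation: h(1−n) = h₀(1−n₀) ⇒ h = h₀·(1−n₀)/(1−n)
h = 0.144 × (1 − 0.66)/(1 − 0.1976) = 0.144 × 0.4237 = 0.0610 km

0.061 km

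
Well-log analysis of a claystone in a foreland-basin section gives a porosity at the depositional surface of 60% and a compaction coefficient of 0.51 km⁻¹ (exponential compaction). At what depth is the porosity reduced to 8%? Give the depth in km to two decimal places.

Invert Athy's law: d = ln(φ₀/φ) / β
d = ln(0.6/0.08) / 0.51 = ln(7.5) / 0.51 = 2.0149 / 0.51 = 3.951 km

3.95 km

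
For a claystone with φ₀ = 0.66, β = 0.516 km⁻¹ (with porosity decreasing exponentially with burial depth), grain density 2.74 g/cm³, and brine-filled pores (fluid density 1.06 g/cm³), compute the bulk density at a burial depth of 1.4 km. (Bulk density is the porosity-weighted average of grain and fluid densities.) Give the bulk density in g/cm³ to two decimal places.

Porosity at depth: φ = 0.66·exp(−0.516×1.4) = 0.66×0.4856 = 0.3205
Bulk density: ρ_b = (1−φ)ρ_g + φ·ρ_f = 0.6795×2.74 + 0.3205×1.06
       = 1.862 + 0.340 = 2.202 g/cm³

2.20 g/cm³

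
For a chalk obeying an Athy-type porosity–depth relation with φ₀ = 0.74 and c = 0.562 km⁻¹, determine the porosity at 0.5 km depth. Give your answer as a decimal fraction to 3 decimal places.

φ = φ₀·exp(−c·d) = 0.74 × exp(−0.562 × 0.5) = 0.74 × exp(−0.281)
  = 0.74 × 0.7550 = 0.5587

0.559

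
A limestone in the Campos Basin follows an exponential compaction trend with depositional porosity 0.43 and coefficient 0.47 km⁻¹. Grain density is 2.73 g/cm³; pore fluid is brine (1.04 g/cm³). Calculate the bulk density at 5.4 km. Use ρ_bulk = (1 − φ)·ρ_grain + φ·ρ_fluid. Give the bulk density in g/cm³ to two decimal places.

2.67 g/cm³

Porosity at depth: phi = 0.43·exp(−0.47×5.4) = 0.43×0.0790 = 0.0340
Bulk density: ρ_b = (1−phi)ρ_g + phi·ρ_f = 0.9660×2.73 + 0.0340×1.04
       = 2.637 + 0.035 = 2.673 g/cm³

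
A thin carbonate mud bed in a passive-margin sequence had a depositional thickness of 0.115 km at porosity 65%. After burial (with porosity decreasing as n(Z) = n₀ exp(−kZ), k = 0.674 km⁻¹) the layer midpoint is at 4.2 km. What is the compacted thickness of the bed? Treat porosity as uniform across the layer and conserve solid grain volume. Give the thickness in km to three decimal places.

Porosity at 4.2 km: n = 0.65·exp(−0.674×4.2) = 0.0383
Solid-volume conservation: h(1−n) = h₀(1−n₀) ⇒ h = h₀·(1−n₀)/(1−n)
h = 0.115 × (1 − 0.65)/(1 − 0.0383) = 0.115 × 0.3639 = 0.0419 km

0.042 km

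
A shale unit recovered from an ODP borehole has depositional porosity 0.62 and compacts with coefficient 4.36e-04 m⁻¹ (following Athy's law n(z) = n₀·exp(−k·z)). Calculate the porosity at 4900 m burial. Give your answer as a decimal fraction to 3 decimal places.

Working in km (1 km = 1000 m; k in km⁻¹ = k in m⁻¹ × 1000):
n = n₀·exp(−k·z) = 0.62 × exp(−0.436 × 4.9) = 0.62 × exp(−2.136)
  = 0.62 × 0.1181 = 0.0732

0.073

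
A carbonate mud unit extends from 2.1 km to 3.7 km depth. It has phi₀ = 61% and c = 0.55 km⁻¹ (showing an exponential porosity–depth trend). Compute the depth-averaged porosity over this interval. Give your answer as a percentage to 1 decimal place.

12.8%

⟨phi⟩ = (1/(Z₂−Z₁)) ∫ phi₀ e^(−cZ) dZ = phi₀·(e^(−c·Z₁) − e^(−c·Z₂)) / (c·(Z₂−Z₁))
e^(−0.55×2.1) = 0.3151; e^(−0.55×3.7) = 0.1307
⟨phi⟩ = 0.61 × (0.3151 − 0.1307) / (0.55 × 1.6) = 0.61 × 0.2095 = 0.1278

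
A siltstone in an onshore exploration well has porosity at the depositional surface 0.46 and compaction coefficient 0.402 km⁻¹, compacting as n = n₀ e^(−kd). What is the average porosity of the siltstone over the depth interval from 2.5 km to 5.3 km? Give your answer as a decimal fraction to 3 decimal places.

0.101

⟨n⟩ = (1/(d₂−d₁)) ∫ n₀ e^(−kd) dd = n₀·(e^(−k·d₁) − e^(−k·d₂)) / (k·(d₂−d₁))
e^(−0.402×2.5) = 0.3660; e^(−0.402×5.3) = 0.1188
⟨n⟩ = 0.46 × (0.3660 − 0.1188) / (0.402 × 2.8) = 0.46 × 0.2197 = 0.1011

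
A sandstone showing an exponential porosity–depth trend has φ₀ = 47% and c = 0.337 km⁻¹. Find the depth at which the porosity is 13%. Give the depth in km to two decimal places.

Invert Athy's law: Z = ln(φ₀/φ) / c
Z = ln(0.47/0.13) / 0.337 = ln(3.615) / 0.337 = 1.2852 / 0.337 = 3.814 km

3.81 km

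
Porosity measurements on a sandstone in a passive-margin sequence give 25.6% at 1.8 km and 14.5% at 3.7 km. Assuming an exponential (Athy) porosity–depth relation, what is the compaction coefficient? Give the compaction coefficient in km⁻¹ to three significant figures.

Athy: φ(d) = φ₀ e^(−cd) ⇒ φ₁/φ₂ = e^{c(d₂−d₁)} ⇒ c = ln(φ₁/φ₂)/(d₂−d₁)
c = ln(0.256/0.145) / (3.7 − 1.8) = ln(1.766) / 1.9 = 0.5684 / 1.9 = 0.2992 km⁻¹

0.299 km⁻¹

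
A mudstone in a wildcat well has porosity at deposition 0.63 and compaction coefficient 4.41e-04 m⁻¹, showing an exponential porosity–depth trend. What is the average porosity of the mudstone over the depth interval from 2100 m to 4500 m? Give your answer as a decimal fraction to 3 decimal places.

0.154

Working in km (1 km = 1000 m; c in km⁻¹ = c in m⁻¹ × 1000):
⟨φ⟩ = (1/(d₂−d₁)) ∫ φ₀ e^(−cd) dd = φ₀·(e^(−c·d₁) − e^(−c·d₂)) / (c·(d₂−d₁))
e^(−0.441×2.1) = 0.3961; e^(−0.441×4.5) = 0.1374
⟨φ⟩ = 0.63 × (0.3961 − 0.1374) / (0.441 × 2.4) = 0.63 × 0.2444 = 0.1540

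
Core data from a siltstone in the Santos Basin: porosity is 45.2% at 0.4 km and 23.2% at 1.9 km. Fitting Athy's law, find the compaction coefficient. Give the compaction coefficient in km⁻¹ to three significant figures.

0.445 km⁻¹

Athy: phi(d) = phi₀ e^(−βd) ⇒ phi₁/phi₂ = e^{β(d₂−d₁)} ⇒ β = ln(phi₁/phi₂)/(d₂−d₁)
β = ln(0.452/0.232) / (1.9 − 0.4) = ln(1.948) / 1.5 = 0.6669 / 1.5 = 0.4446 km⁻¹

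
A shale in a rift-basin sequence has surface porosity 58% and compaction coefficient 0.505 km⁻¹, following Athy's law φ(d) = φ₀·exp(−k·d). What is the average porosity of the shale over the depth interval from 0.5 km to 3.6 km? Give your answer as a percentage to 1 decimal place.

22.8%

⟨φ⟩ = (1/(d₂−d₁)) ∫ φ₀ e^(−kd) dd = φ₀·(e^(−k·d₁) − e^(−k·d₂)) / (k·(d₂−d₁))
e^(−0.505×0.5) = 0.7769; e^(−0.505×3.6) = 0.1624
⟨φ⟩ = 0.58 × (0.7769 − 0.1624) / (0.505 × 3.1) = 0.58 × 0.3925 = 0.2277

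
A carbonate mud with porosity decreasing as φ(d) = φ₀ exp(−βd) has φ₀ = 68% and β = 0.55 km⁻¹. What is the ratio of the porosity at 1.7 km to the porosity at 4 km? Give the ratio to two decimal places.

φ(d₁)/φ(d₂) = e^(−β·d₁)/e^(−β·d₂) = e^{β(d₂−d₁)}
= exp(0.55 × 2.3) = exp(1.265) = 3.5431

3.54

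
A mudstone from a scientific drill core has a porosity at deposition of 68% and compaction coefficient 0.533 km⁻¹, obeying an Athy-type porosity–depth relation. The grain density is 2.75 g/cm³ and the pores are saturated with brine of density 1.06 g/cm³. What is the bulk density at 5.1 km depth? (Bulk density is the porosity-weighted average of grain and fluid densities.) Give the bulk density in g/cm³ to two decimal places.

2.67 g/cm³

Porosity at depth: phi = 0.68·exp(−0.533×5.1) = 0.68×0.0660 = 0.0449
Bulk density: ρ_b = (1−phi)ρ_g + phi·ρ_f = 0.9551×2.75 + 0.0449×1.06
       = 2.627 + 0.048 = 2.674 g/cm³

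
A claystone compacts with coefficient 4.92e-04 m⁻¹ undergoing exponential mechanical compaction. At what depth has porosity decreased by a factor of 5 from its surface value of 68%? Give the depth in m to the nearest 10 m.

Working in km (1 km = 1000 m; β in km⁻¹ = β in m⁻¹ × 1000):
n/n₀ = 1/5 ⇒ exp(−β·z) = 1/5 ⇒ z = ln(5) / β
z = 1.6094 / 0.492 = 3.271 km

3270 m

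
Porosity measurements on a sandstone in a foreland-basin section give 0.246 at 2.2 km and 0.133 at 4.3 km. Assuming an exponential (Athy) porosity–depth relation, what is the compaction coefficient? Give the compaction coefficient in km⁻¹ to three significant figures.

Athy: n(z) = n₀ e^(−βz) ⇒ n₁/n₂ = e^{β(z₂−z₁)} ⇒ β = ln(n₁/n₂)/(z₂−z₁)
β = ln(0.246/0.133) / (4.3 − 2.2) = ln(1.85) / 2.1 = 0.6150 / 2.1 = 0.2928 km⁻¹

0.293 km⁻¹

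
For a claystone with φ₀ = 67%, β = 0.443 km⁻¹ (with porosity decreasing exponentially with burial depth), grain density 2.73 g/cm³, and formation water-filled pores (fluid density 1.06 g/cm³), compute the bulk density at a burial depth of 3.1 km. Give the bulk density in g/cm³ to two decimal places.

2.45 g/cm³

Porosity at depth: φ = 0.67·exp(−0.443×3.1) = 0.67×0.2533 = 0.1697
Bulk density: ρ_b = (1−φ)ρ_g + φ·ρ_f = 0.8303×2.73 + 0.1697×1.06
       = 2.267 + 0.180 = 2.447 g/cm³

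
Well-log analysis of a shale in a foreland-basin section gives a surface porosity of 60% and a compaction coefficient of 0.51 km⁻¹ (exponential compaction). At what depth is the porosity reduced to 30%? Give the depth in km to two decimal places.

Invert Athy's law: z = ln(φ₀/φ) / β
z = ln(0.6/0.3) / 0.51 = ln(2) / 0.51 = 0.6931 / 0.51 = 1.359 km

1.36 km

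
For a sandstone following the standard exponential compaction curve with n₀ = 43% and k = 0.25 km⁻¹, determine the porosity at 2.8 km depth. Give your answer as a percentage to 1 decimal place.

n = n₀·exp(−k·Z) = 0.43 × exp(−0.25 × 2.8) = 0.43 × exp(−0.7)
  = 0.43 × 0.4966 = 0.2135

21.4%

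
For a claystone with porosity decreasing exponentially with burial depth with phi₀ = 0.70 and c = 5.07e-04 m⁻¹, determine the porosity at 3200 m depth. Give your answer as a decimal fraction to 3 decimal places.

0.138

Working in km (1 km = 1000 m; c in km⁻¹ = c in m⁻¹ × 1000):
phi = phi₀·exp(−c·d) = 0.7 × exp(−0.507 × 3.2) = 0.7 × exp(−1.622)
  = 0.7 × 0.1974 = 0.1382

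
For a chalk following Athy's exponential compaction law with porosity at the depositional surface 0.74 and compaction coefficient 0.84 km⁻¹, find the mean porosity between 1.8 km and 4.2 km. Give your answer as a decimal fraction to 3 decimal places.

0.070

⟨n⟩ = (1/(z₂−z₁)) ∫ n₀ e^(−kz) dz = n₀·(e^(−k·z₁) − e^(−k·z₂)) / (k·(z₂−z₁))
e^(−0.84×1.8) = 0.2205; e^(−0.84×4.2) = 0.0294
⟨n⟩ = 0.74 × (0.2205 − 0.0294) / (0.84 × 2.4) = 0.74 × 0.0948 = 0.0701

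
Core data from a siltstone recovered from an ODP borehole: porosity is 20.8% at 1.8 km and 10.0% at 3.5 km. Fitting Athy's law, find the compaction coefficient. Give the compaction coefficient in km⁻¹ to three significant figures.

Athy: phi(Z) = phi₀ e^(−kZ) ⇒ phi₁/phi₂ = e^{k(Z₂−Z₁)} ⇒ k = ln(phi₁/phi₂)/(Z₂−Z₁)
k = ln(0.208/0.1) / (3.5 − 1.8) = ln(2.08) / 1.7 = 0.7324 / 1.7 = 0.4308 km⁻¹

0.431 km⁻¹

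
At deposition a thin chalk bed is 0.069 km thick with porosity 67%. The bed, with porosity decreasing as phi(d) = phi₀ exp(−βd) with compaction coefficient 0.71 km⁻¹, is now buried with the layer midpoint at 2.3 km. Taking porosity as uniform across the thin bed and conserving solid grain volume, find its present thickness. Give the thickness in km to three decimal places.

Porosity at 2.3 km: phi = 0.67·exp(−0.71×2.3) = 0.1309
Solid-volume conservation: h(1−phi) = h₀(1−phi₀) ⇒ h = h₀·(1−phi₀)/(1−phi)
h = 0.069 × (1 − 0.67)/(1 − 0.1309) = 0.069 × 0.3797 = 0.0262 km

0.026 km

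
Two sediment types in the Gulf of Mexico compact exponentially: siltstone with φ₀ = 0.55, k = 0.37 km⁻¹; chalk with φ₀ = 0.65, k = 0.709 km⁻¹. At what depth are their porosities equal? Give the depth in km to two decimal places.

Set φ₀ₐ e^(−kₐZ) = φ₀ᵦ e^(−kᵦZ) ⇒ ln(φ₀ₐ/φ₀ᵦ) = (kₐ − kᵦ)·Z
Z = ln(0.55/0.65) / (0.37 − 0.709) = -0.1671 / -0.339 = 0.493 km

0.49 km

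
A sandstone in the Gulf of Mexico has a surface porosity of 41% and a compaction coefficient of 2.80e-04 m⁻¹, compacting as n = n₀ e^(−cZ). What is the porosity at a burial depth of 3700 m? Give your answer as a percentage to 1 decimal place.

Working in km (1 km = 1000 m; c in km⁻¹ = c in m⁻¹ × 1000):
n = n₀·exp(−c·Z) = 0.41 × exp(−0.28 × 3.7) = 0.41 × exp(−1.036)
  = 0.41 × 0.3549 = 0.1455

14.5%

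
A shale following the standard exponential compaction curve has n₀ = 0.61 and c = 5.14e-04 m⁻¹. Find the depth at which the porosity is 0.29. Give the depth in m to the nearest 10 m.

1450 m

Working in km (1 km = 1000 m; c in km⁻¹ = c in m⁻¹ × 1000):
Invert Athy's law: z = ln(n₀/n) / c
z = ln(0.61/0.29) / 0.514 = ln(2.103) / 0.514 = 0.7436 / 0.514 = 1.447 km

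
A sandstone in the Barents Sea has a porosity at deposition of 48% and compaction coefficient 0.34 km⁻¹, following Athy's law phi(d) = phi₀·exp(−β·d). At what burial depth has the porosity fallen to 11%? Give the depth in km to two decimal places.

4.33 km

Invert Athy's law: d = ln(phi₀/phi) / β
d = ln(0.48/0.11) / 0.34 = ln(4.364) / 0.34 = 1.4733 / 0.34 = 4.333 km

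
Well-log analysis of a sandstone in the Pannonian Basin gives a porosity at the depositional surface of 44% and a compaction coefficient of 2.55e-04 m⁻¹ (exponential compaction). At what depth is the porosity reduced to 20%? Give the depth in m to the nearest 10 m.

Working in km (1 km = 1000 m; β in km⁻¹ = β in m⁻¹ × 1000):
Invert Athy's law: d = ln(φ₀/φ) / β
d = ln(0.44/0.2) / 0.255 = ln(2.2) / 0.255 = 0.7885 / 0.255 = 3.092 km

3090 m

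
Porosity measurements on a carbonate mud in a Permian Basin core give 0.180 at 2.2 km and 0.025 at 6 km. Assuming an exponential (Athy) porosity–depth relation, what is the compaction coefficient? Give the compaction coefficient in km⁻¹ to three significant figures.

0.519 km⁻¹

Athy: n(Z) = n₀ e^(−cZ) ⇒ n₁/n₂ = e^{c(Z₂−Z₁)} ⇒ c = ln(n₁/n₂)/(Z₂−Z₁)
c = ln(0.18/0.025) / (6 − 2.2) = ln(7.2) / 3.8 = 1.9741 / 3.8 = 0.5195 km⁻¹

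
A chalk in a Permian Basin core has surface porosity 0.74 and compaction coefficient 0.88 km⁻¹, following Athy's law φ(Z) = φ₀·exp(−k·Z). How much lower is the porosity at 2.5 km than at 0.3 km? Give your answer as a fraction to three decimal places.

0.486

φ(0.3) = 0.74·e^(−0.88×0.3) = 0.5683
φ(2.5) = 0.74·e^(−0.88×2.5) = 0.0820
Δφ = 0.5683 − 0.0820 = 0.4863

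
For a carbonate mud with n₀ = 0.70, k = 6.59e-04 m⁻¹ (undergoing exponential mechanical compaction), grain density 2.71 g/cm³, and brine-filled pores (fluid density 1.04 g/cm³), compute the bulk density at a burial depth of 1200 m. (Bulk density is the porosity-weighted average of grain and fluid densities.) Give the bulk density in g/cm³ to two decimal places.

2.18 g/cm³

Working in km (1 km = 1000 m; k in km⁻¹ = k in m⁻¹ × 1000):
Porosity at depth: n = 0.7·exp(−0.659×1.2) = 0.7×0.4535 = 0.3174
Bulk density: ρ_b = (1−n)ρ_g + n·ρ_f = 0.6826×2.71 + 0.3174×1.04
       = 1.850 + 0.330 = 2.180 g/cm³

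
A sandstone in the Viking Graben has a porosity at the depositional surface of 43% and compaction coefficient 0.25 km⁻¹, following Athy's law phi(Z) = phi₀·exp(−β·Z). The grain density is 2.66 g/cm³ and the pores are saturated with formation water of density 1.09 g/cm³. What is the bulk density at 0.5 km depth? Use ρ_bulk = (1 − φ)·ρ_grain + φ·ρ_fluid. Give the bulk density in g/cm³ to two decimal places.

2.06 g/cm³

Porosity at depth: phi = 0.43·exp(−0.25×0.5) = 0.43×0.8825 = 0.3795
Bulk density: ρ_b = (1−phi)ρ_g + phi·ρ_f = 0.6205×2.66 + 0.3795×1.09
       = 1.651 + 0.414 = 2.064 g/cm³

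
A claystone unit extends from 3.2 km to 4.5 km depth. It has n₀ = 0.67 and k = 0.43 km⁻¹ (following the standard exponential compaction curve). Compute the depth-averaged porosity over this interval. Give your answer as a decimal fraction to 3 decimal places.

⟨n⟩ = (1/(z₂−z₁)) ∫ n₀ e^(−kz) dz = n₀·(e^(−k·z₁) − e^(−k·z₂)) / (k·(z₂−z₁))
e^(−0.43×3.2) = 0.2526; e^(−0.43×4.5) = 0.1444
⟨n⟩ = 0.67 × (0.2526 − 0.1444) / (0.43 × 1.3) = 0.67 × 0.1935 = 0.1296

0.130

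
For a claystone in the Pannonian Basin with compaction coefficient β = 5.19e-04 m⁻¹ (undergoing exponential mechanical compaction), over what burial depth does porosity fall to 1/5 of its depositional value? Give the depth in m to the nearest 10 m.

3100 m

Working in km (1 km = 1000 m; β in km⁻¹ = β in m⁻¹ × 1000):
φ/φ₀ = 1/5 ⇒ exp(−β·z) = 1/5 ⇒ z = ln(5) / β
z = 1.6094 / 0.519 = 3.101 km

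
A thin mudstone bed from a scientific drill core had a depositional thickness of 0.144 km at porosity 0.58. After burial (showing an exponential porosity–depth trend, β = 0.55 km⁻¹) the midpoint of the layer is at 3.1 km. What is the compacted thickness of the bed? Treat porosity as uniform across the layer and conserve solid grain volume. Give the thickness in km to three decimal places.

Porosity at 3.1 km: phi = 0.58·exp(−0.55×3.1) = 0.1054
Solid-volume conservation: h(1−phi) = h₀(1−phi₀) ⇒ h = h₀·(1−phi₀)/(1−phi)
h = 0.144 × (1 − 0.58)/(1 − 0.1054) = 0.144 × 0.4695 = 0.0676 km

0.068 km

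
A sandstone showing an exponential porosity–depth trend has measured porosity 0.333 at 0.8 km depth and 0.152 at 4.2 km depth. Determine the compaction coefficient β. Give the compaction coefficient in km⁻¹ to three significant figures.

Athy: n(z) = n₀ e^(−βz) ⇒ n₁/n₂ = e^{β(z₂−z₁)} ⇒ β = ln(n₁/n₂)/(z₂−z₁)
β = ln(0.333/0.152) / (4.2 − 0.8) = ln(2.191) / 3.4 = 0.7843 / 3.4 = 0.2307 km⁻¹

0.231 km⁻¹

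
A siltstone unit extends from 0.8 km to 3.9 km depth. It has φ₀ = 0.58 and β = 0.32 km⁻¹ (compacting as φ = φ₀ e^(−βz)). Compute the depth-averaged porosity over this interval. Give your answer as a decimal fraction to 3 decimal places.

⟨φ⟩ = (1/(z₂−z₁)) ∫ φ₀ e^(−βz) dz = φ₀·(e^(−β·z₁) − e^(−β·z₂)) / (β·(z₂−z₁))
e^(−0.32×0.8) = 0.7741; e^(−0.32×3.9) = 0.2871
⟨φ⟩ = 0.58 × (0.7741 − 0.2871) / (0.32 × 3.1) = 0.58 × 0.4910 = 0.2848

0.285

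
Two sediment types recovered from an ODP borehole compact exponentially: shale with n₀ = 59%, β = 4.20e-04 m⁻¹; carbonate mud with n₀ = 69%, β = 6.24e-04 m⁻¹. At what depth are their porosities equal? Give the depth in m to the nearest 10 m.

Working in km (1 km = 1000 m; β in km⁻¹ = β in m⁻¹ × 1000):
Set n₀ₐ e^(−βₐd) = n₀ᵦ e^(−βᵦd) ⇒ ln(n₀ₐ/n₀ᵦ) = (βₐ − βᵦ)·d
d = ln(0.59/0.69) / (0.42 − 0.624) = -0.1566 / -0.204 = 0.767 km

770 m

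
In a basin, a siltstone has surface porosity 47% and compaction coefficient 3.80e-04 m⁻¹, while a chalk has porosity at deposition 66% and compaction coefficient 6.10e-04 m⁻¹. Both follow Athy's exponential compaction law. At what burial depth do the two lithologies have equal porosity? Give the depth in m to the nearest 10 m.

1480 m

Working in km (1 km = 1000 m; β in km⁻¹ = β in m⁻¹ × 1000):
Set n₀ₐ e^(−βₐd) = n₀ᵦ e^(−βᵦd) ⇒ ln(n₀ₐ/n₀ᵦ) = (βₐ − βᵦ)·d
d = ln(0.47/0.66) / (0.38 − 0.61) = -0.3395 / -0.23 = 1.476 km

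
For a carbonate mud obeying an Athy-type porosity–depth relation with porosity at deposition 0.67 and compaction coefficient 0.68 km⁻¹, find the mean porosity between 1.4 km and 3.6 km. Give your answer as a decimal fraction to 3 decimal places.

⟨φ⟩ = (1/(z₂−z₁)) ∫ φ₀ e^(−βz) dz = φ₀·(e^(−β·z₁) − e^(−β·z₂)) / (β·(z₂−z₁))
e^(−0.68×1.4) = 0.3860; e^(−0.68×3.6) = 0.0865
⟨φ⟩ = 0.67 × (0.3860 − 0.0865) / (0.68 × 2.2) = 0.67 × 0.2002 = 0.1341

0.134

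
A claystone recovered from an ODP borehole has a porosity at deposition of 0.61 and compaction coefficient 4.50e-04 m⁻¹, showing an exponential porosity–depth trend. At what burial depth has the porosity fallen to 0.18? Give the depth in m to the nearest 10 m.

2710 m

Working in km (1 km = 1000 m; c in km⁻¹ = c in m⁻¹ × 1000):
Invert Athy's law: Z = ln(n₀/n) / c
Z = ln(0.61/0.18) / 0.45 = ln(3.389) / 0.45 = 1.2205 / 0.45 = 2.712 km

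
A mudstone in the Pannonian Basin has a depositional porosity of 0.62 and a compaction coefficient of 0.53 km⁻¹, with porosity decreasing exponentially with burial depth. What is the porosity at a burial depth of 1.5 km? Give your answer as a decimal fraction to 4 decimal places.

φ = φ₀·exp(−β·d) = 0.62 × exp(−0.53 × 1.5) = 0.62 × exp(−0.795)
  = 0.62 × 0.4516 = 0.2800

0.2800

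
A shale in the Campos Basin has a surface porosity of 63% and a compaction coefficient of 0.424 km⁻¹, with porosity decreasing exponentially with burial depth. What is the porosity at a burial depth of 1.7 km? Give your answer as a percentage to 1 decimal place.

n = n₀·exp(−k·d) = 0.63 × exp(−0.424 × 1.7) = 0.63 × exp(−0.7208)
  = 0.63 × 0.4864 = 0.3064

30.6%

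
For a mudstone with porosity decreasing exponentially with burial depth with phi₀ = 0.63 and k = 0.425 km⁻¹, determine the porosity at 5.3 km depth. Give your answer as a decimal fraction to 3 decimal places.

phi = phi₀·exp(−k·z) = 0.63 × exp(−0.425 × 5.3) = 0.63 × exp(−2.252)
  = 0.63 × 0.1051 = 0.0662

0.066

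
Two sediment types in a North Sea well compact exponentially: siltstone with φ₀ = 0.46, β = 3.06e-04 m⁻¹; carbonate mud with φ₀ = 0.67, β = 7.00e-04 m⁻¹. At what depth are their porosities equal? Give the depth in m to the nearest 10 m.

950 m

Working in km (1 km = 1000 m; β in km⁻¹ = β in m⁻¹ × 1000):
Set φ₀ₐ e^(−βₐz) = φ₀ᵦ e^(−βᵦz) ⇒ ln(φ₀ₐ/φ₀ᵦ) = (βₐ − βᵦ)·z
z = ln(0.46/0.67) / (0.306 − 0.7) = -0.3761 / -0.394 = 0.954 km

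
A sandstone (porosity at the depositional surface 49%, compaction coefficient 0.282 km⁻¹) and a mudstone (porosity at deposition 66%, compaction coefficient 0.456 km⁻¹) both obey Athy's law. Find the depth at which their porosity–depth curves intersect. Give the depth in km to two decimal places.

Set φ₀ₐ e^(−βₐZ) = φ₀ᵦ e^(−βᵦZ) ⇒ ln(φ₀ₐ/φ₀ᵦ) = (βₐ − βᵦ)·Z
Z = ln(0.49/0.66) / (0.282 − 0.456) = -0.2978 / -0.174 = 1.712 km

1.71 km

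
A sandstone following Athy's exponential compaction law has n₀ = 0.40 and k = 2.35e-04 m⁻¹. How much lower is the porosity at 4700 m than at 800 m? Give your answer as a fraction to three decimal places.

0.199

Working in km (1 km = 1000 m; k in km⁻¹ = k in m⁻¹ × 1000):
n(0.8) = 0.4·e^(−0.235×0.8) = 0.3314
n(4.7) = 0.4·e^(−0.235×4.7) = 0.1326
Δn = 0.3314 − 0.1326 = 0.1989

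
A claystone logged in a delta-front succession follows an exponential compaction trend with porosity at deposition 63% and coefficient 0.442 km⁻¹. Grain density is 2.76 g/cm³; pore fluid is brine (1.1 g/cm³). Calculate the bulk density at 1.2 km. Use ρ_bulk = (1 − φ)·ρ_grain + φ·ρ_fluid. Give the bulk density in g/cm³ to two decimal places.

Porosity at depth: phi = 0.63·exp(−0.442×1.2) = 0.63×0.5884 = 0.3707
Bulk density: ρ_b = (1−phi)ρ_g + phi·ρ_f = 0.6293×2.76 + 0.3707×1.1
       = 1.737 + 0.408 = 2.145 g/cm³

2.14 g/cm³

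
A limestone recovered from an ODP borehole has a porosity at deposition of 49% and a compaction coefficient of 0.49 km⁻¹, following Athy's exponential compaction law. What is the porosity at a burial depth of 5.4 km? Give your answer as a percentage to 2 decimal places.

3.48%

φ = φ₀·exp(−c·d) = 0.49 × exp(−0.49 × 5.4) = 0.49 × exp(−2.646)
  = 0.49 × 0.0709 = 0.0348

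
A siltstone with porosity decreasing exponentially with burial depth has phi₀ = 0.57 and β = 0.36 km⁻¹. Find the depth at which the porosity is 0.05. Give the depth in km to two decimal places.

6.76 km

Invert Athy's law: z = ln(phi₀/phi) / β
z = ln(0.57/0.05) / 0.36 = ln(11.4) / 0.36 = 2.4336 / 0.36 = 6.760 km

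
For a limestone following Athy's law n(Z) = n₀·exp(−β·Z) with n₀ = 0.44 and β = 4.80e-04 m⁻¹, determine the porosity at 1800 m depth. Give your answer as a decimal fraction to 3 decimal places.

Working in km (1 km = 1000 m; β in km⁻¹ = β in m⁻¹ × 1000):
n = n₀·exp(−β·Z) = 0.44 × exp(−0.48 × 1.8) = 0.44 × exp(−0.864)
  = 0.44 × 0.4215 = 0.1854

0.185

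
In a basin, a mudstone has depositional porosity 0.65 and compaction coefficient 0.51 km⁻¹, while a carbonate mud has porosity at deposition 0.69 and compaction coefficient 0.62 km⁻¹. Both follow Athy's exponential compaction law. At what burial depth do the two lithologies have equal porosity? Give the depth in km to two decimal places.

Set n₀ₐ e^(−βₐd) = n₀ᵦ e^(−βᵦd) ⇒ ln(n₀ₐ/n₀ᵦ) = (βₐ − βᵦ)·d
d = ln(0.65/0.69) / (0.51 − 0.62) = -0.0597 / -0.11 = 0.543 km

0.54 km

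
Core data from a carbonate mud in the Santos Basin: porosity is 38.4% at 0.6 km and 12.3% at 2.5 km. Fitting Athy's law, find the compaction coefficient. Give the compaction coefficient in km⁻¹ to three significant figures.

Athy: phi(z) = phi₀ e^(−βz) ⇒ phi₁/phi₂ = e^{β(z₂−z₁)} ⇒ β = ln(phi₁/phi₂)/(z₂−z₁)
β = ln(0.384/0.123) / (2.5 − 0.6) = ln(3.122) / 1.9 = 1.1385 / 1.9 = 0.5992 km⁻¹

0.599 km⁻¹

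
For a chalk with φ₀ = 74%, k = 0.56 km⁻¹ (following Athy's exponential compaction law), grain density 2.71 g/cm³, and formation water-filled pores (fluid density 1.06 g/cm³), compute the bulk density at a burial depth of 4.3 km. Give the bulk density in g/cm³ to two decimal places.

2.60 g/cm³

Porosity at depth: φ = 0.74·exp(−0.56×4.3) = 0.74×0.0900 = 0.0666
Bulk density: ρ_b = (1−φ)ρ_g + φ·ρ_f = 0.9334×2.71 + 0.0666×1.06
       = 2.530 + 0.071 = 2.600 g/cm³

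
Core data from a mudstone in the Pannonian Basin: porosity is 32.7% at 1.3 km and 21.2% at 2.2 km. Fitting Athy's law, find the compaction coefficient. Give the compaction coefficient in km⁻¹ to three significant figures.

Athy: phi(Z) = phi₀ e^(−kZ) ⇒ phi₁/phi₂ = e^{k(Z₂−Z₁)} ⇒ k = ln(phi₁/phi₂)/(Z₂−Z₁)
k = ln(0.327/0.212) / (2.2 − 1.3) = ln(1.542) / 0.9 = 0.4334 / 0.9 = 0.4815 km⁻¹

0.482 km⁻¹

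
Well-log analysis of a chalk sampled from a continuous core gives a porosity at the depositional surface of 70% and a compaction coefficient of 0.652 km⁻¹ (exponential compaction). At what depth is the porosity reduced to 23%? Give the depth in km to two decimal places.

Invert Athy's law: Z = ln(n₀/n) / β
Z = ln(0.7/0.23) / 0.652 = ln(3.043) / 0.652 = 1.1130 / 0.652 = 1.707 km

1.71 km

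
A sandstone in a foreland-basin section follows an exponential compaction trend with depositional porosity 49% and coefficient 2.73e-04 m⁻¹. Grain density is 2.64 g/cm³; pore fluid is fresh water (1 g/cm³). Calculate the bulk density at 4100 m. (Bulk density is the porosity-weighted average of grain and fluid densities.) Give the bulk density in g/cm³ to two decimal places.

2.38 g/cm³

Working in km (1 km = 1000 m; k in km⁻¹ = k in m⁻¹ × 1000):
Porosity at depth: n = 0.49·exp(−0.273×4.1) = 0.49×0.3265 = 0.1600
Bulk density: ρ_b = (1−n)ρ_g + n·ρ_f = 0.8400×2.64 + 0.1600×1
       = 2.218 + 0.160 = 2.378 g/cm³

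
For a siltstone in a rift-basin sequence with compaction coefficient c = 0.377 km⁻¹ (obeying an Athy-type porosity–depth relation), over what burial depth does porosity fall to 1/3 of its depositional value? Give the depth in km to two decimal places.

phi/phi₀ = 1/3 ⇒ exp(−c·d) = 1/3 ⇒ d = ln(3) / c
d = 1.0986 / 0.377 = 2.914 km

2.91 km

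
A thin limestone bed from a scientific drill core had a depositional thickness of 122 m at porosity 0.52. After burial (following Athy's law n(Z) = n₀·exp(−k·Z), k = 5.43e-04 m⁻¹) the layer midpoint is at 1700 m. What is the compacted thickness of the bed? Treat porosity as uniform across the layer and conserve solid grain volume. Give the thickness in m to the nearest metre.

74 m

Working in km (1 km = 1000 m; k in km⁻¹ = k in m⁻¹ × 1000):
Porosity at 1.7 km: n = 0.52·exp(−0.543×1.7) = 0.2066
Solid-volume conservation: h(1−n) = h₀(1−n₀) ⇒ h = h₀·(1−n₀)/(1−n)
h = 0.122 × (1 − 0.52)/(1 − 0.2066) = 0.122 × 0.6050 = 0.0738 km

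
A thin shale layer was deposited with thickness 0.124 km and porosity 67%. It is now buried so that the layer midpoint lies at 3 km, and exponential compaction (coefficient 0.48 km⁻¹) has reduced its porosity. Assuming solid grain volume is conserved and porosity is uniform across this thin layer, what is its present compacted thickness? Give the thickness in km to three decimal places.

0.049 km

Porosity at 3 km: φ = 0.67·exp(−0.48×3) = 0.1587
Solid-volume conservation: h(1−φ) = h₀(1−φ₀) ⇒ h = h₀·(1−φ₀)/(1−φ)
h = 0.124 × (1 − 0.67)/(1 − 0.1587) = 0.124 × 0.3923 = 0.0486 km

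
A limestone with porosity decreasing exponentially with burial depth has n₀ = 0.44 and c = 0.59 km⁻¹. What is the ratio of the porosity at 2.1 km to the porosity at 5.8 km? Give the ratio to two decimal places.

n(z₁)/n(z₂) = e^(−c·z₁)/e^(−c·z₂) = e^{c(z₂−z₁)}
= exp(0.59 × 3.7) = exp(2.183) = 8.8729

8.87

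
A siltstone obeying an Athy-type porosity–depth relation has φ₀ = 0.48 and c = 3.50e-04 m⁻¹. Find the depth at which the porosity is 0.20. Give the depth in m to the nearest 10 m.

2500 m

Working in km (1 km = 1000 m; c in km⁻¹ = c in m⁻¹ × 1000):
Invert Athy's law: d = ln(φ₀/φ) / c
d = ln(0.48/0.2) / 0.35 = ln(2.4) / 0.35 = 0.8755 / 0.35 = 2.501 km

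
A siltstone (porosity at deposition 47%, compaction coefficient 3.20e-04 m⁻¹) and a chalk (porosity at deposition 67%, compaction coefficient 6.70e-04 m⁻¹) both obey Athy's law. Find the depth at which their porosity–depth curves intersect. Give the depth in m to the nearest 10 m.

Working in km (1 km = 1000 m; β in km⁻¹ = β in m⁻¹ × 1000):
Set n₀ₐ e^(−βₐz) = n₀ᵦ e^(−βᵦz) ⇒ ln(n₀ₐ/n₀ᵦ) = (βₐ − βᵦ)·z
z = ln(0.47/0.67) / (0.32 − 0.67) = -0.3545 / -0.35 = 1.013 km

1010 m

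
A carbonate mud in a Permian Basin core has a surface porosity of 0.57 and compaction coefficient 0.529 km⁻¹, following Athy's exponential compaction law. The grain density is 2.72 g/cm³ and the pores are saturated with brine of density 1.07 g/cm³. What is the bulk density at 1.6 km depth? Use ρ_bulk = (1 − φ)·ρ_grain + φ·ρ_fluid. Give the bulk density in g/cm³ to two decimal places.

Porosity at depth: n = 0.57·exp(−0.529×1.6) = 0.57×0.4290 = 0.2445
Bulk density: ρ_b = (1−n)ρ_g + n·ρ_f = 0.7555×2.72 + 0.2445×1.07
       = 2.055 + 0.262 = 2.317 g/cm³

2.32 g/cm³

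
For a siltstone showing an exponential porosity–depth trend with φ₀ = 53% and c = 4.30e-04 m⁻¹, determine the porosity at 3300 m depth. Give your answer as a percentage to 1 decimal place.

Working in km (1 km = 1000 m; c in km⁻¹ = c in m⁻¹ × 1000):
φ = φ₀·exp(−c·Z) = 0.53 × exp(−0.43 × 3.3) = 0.53 × exp(−1.419)
  = 0.53 × 0.2420 = 0.1282

12.8%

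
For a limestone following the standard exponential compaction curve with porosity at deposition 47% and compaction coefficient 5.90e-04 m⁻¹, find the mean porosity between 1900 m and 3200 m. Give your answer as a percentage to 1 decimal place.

Working in km (1 km = 1000 m; c in km⁻¹ = c in m⁻¹ × 1000):
⟨n⟩ = (1/(z₂−z₁)) ∫ n₀ e^(−cz) dz = n₀·(e^(−c·z₁) − e^(−c·z₂)) / (c·(z₂−z₁))
e^(−0.59×1.9) = 0.3260; e^(−0.59×3.2) = 0.1514
⟨n⟩ = 0.47 × (0.3260 − 0.1514) / (0.59 × 1.3) = 0.47 × 0.2276 = 0.1070

10.7%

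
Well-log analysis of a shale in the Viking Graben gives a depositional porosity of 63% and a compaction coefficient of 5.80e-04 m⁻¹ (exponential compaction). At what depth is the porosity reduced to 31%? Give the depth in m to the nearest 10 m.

Working in km (1 km = 1000 m; c in km⁻¹ = c in m⁻¹ × 1000):
Invert Athy's law: d = ln(n₀/n) / c
d = ln(0.63/0.31) / 0.58 = ln(2.032) / 0.58 = 0.7091 / 0.58 = 1.223 km

1220 m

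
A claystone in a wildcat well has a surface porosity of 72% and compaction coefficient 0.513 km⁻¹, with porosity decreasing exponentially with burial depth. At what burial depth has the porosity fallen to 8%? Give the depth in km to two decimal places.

Invert Athy's law: d = ln(φ₀/φ) / c
d = ln(0.72/0.08) / 0.513 = ln(9) / 0.513 = 2.1972 / 0.513 = 4.283 km

4.28 km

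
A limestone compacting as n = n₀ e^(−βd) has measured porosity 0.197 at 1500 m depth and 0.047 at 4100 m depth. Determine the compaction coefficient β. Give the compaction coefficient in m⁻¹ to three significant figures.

0.000551 m⁻¹

Working in km (1 km = 1000 m; β in km⁻¹ = β in m⁻¹ × 1000):
Athy: n(d) = n₀ e^(−βd) ⇒ n₁/n₂ = e^{β(d₂−d₁)} ⇒ β = ln(n₁/n₂)/(d₂−d₁)
β = ln(0.197/0.047) / (4.1 − 1.5) = ln(4.191) / 2.6 = 1.4331 / 2.6 = 0.5512 km⁻¹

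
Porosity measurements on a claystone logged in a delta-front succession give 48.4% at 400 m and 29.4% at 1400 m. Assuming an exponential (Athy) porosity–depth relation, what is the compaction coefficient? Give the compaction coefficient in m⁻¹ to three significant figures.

Working in km (1 km = 1000 m; β in km⁻¹ = β in m⁻¹ × 1000):
Athy: n(Z) = n₀ e^(−βZ) ⇒ n₁/n₂ = e^{β(Z₂−Z₁)} ⇒ β = ln(n₁/n₂)/(Z₂−Z₁)
β = ln(0.484/0.294) / (1.4 − 0.4) = ln(1.646) / 1 = 0.4985 / 1 = 0.4985 km⁻¹

0.000499 m⁻¹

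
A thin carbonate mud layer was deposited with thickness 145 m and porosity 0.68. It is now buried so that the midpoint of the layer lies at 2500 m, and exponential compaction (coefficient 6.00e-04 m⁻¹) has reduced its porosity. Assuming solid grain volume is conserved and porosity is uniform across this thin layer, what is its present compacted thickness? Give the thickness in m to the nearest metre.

Working in km (1 km = 1000 m; β in km⁻¹ = β in m⁻¹ × 1000):
Porosity at 2.5 km: phi = 0.68·exp(−0.6×2.5) = 0.1517
Solid-volume conservation: h(1−phi) = h₀(1−phi₀) ⇒ h = h₀·(1−phi₀)/(1−phi)
h = 0.145 × (1 − 0.68)/(1 − 0.1517) = 0.145 × 0.3772 = 0.0547 km

55 m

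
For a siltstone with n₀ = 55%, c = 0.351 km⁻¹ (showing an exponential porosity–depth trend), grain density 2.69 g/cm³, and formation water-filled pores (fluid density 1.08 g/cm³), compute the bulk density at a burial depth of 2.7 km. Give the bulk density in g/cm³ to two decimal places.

Porosity at depth: n = 0.55·exp(−0.351×2.7) = 0.55×0.3876 = 0.2132
Bulk density: ρ_b = (1−n)ρ_g + n·ρ_f = 0.7868×2.69 + 0.2132×1.08
       = 2.116 + 0.230 = 2.347 g/cm³

2.35 g/cm³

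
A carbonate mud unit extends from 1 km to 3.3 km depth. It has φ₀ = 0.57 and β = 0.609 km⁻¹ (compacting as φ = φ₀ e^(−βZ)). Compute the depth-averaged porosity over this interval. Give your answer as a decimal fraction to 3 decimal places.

0.167

⟨φ⟩ = (1/(Z₂−Z₁)) ∫ φ₀ e^(−βZ) dZ = φ₀·(e^(−β·Z₁) − e^(−β·Z₂)) / (β·(Z₂−Z₁))
e^(−0.609×1) = 0.5439; e^(−0.609×3.3) = 0.1340
⟨φ⟩ = 0.57 × (0.5439 − 0.1340) / (0.609 × 2.3) = 0.57 × 0.2926 = 0.1668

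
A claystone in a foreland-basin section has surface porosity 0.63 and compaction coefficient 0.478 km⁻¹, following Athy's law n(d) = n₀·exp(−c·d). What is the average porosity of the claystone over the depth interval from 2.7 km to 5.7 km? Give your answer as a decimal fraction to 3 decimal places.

0.092

⟨n⟩ = (1/(d₂−d₁)) ∫ n₀ e^(−cd) dd = n₀·(e^(−c·d₁) − e^(−c·d₂)) / (c·(d₂−d₁))
e^(−0.478×2.7) = 0.2751; e^(−0.478×5.7) = 0.0656
⟨n⟩ = 0.63 × (0.2751 − 0.0656) / (0.478 × 3) = 0.63 × 0.1461 = 0.0921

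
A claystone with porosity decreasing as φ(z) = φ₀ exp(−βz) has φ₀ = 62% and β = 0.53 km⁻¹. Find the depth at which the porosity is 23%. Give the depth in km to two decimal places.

1.87 km

Invert Athy's law: z = ln(φ₀/φ) / β
z = ln(0.62/0.23) / 0.53 = ln(2.696) / 0.53 = 0.9916 / 0.53 = 1.871 km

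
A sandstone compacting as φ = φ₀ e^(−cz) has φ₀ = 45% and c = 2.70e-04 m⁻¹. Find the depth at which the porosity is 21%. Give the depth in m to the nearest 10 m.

2820 m

Working in km (1 km = 1000 m; c in km⁻¹ = c in m⁻¹ × 1000):
Invert Athy's law: z = ln(φ₀/φ) / c
z = ln(0.45/0.21) / 0.27 = ln(2.143) / 0.27 = 0.7621 / 0.27 = 2.823 km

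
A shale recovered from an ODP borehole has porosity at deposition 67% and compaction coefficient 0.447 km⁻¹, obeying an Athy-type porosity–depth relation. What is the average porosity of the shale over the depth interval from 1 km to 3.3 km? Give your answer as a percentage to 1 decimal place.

26.8%

⟨n⟩ = (1/(d₂−d₁)) ∫ n₀ e^(−βd) dd = n₀·(e^(−β·d₁) − e^(−β·d₂)) / (β·(d₂−d₁))
e^(−0.447×1) = 0.6395; e^(−0.447×3.3) = 0.2288
⟨n⟩ = 0.67 × (0.6395 − 0.2288) / (0.447 × 2.3) = 0.67 × 0.3996 = 0.2677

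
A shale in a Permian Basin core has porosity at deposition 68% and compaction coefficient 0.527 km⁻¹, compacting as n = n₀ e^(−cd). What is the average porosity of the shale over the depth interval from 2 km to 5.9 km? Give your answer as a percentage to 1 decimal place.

⟨n⟩ = (1/(d₂−d₁)) ∫ n₀ e^(−cd) dd = n₀·(e^(−c·d₁) − e^(−c·d₂)) / (c·(d₂−d₁))
e^(−0.527×2) = 0.3485; e^(−0.527×5.9) = 0.0446
⟨n⟩ = 0.68 × (0.3485 − 0.0446) / (0.527 × 3.9) = 0.68 × 0.1479 = 0.1005

10.1%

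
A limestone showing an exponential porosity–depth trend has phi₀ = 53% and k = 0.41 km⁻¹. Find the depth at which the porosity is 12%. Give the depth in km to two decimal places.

3.62 km

Invert Athy's law: z = ln(phi₀/phi) / k
z = ln(0.53/0.12) / 0.41 = ln(4.417) / 0.41 = 1.4854 / 0.41 = 3.623 km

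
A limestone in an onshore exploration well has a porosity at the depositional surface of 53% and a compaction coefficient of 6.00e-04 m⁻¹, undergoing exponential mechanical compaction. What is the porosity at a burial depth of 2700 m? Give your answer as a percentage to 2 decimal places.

Working in km (1 km = 1000 m; c in km⁻¹ = c in m⁻¹ × 1000):
phi = phi₀·exp(−c·d) = 0.53 × exp(−0.6 × 2.7) = 0.53 × exp(−1.62)
  = 0.53 × 0.1979 = 0.1049

10.49%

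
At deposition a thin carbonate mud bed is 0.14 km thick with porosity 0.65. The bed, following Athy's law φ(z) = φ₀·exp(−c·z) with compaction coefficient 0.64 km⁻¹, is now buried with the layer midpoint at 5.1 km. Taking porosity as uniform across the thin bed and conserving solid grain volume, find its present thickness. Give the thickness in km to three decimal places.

Porosity at 5.1 km: φ = 0.65·exp(−0.64×5.1) = 0.0249
Solid-volume conservation: h(1−φ) = h₀(1−φ₀) ⇒ h = h₀·(1−φ₀)/(1−φ)
h = 0.14 × (1 − 0.65)/(1 − 0.0249) = 0.14 × 0.3589 = 0.0502 km

0.050 km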